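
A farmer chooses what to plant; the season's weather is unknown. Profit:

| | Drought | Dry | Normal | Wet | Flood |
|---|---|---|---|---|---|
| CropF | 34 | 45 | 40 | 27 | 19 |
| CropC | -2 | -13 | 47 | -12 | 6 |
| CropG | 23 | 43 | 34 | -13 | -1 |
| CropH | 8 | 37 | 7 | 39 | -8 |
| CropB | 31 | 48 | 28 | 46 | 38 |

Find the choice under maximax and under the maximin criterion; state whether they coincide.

maximax → CropB; maximin → CropB (agree)

Row maxima: CropF=45, CropC=47, CropG=43, CropH=39, CropB=48
Best best-case = 48 → CropB.
Row minima: CropF=19, CropC=-13, CropG=-13, CropH=-8, CropB=28
Best worst-case = 28 → CropB.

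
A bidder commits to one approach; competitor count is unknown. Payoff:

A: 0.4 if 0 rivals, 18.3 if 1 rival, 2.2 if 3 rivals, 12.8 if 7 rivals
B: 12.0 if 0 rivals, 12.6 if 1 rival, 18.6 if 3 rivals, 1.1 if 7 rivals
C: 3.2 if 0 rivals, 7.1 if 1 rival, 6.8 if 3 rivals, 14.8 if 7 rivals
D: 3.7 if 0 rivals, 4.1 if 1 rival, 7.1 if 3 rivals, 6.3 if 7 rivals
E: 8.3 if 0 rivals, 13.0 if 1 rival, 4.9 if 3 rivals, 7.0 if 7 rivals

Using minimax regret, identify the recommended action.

C

Column bests: 0 rivals=12.0, 1 rival=18.3, 3 rivals=18.6, 7 rivals=14.8.
A regrets: 11.6, 0.0, 16.4, 2.0 → max 16.4
B regrets: 0.0, 5.7, 0.0, 13.7 → max 13.7
C regrets: 8.8, 11.2, 11.8, 0.0 → max 11.8
D regrets: 8.3, 14.2, 11.5, 8.5 → max 14.2
E regrets: 3.7, 5.3, 13.7, 7.8 → max 13.7
Smallest max regret = 11.8 → C.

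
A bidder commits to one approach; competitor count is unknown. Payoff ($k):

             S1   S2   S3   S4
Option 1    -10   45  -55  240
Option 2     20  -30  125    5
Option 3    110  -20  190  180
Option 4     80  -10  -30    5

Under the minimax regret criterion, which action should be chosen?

Column bests: S1=110, S2=45, S3=190, S4=240.
Option 1 regrets: 120, 0, 245, 0 → max 245
Option 2 regrets: 90, 75, 65, 235 → max 235
Option 3 regrets: 0, 65, 0, 60 → max 65
Option 4 regrets: 30, 55, 220, 235 → max 235
Smallest max regret = 65 → Option 3.

Option 3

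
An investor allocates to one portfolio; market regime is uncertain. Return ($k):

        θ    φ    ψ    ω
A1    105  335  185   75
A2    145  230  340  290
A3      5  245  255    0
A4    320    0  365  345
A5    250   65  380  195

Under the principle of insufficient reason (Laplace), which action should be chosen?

Row averages: A1=175, A2=251.25, A3=126.25, A4=257.5, A5=222.5
Highest average = 257.5 → A4.

A4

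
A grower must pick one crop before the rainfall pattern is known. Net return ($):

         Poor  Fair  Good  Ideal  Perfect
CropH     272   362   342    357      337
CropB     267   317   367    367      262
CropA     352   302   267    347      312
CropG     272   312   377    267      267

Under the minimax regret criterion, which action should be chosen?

CropH

Column bests: Poor=352, Fair=362, Good=377, Ideal=367, Perfect=337.
CropH regrets: 80, 0, 35, 10, 0 → max 80
CropB regrets: 85, 45, 10, 0, 75 → max 85
CropA regrets: 0, 60, 110, 20, 25 → max 110
CropG regrets: 80, 50, 0, 100, 70 → max 100
Smallest max regret = 80 → CropH.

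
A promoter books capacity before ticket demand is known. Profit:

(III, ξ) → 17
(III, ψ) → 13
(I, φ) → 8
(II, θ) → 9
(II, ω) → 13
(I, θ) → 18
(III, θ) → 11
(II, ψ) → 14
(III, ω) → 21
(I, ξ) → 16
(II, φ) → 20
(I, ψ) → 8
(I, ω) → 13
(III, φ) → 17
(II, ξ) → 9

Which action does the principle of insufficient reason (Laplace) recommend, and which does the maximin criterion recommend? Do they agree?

Row averages: I=12.6, II=13, III=15.8
Highest average = 15.8 → III.
Row minima: I=8, II=9, III=11
Best worst-case = 11 → III.

laplace → III; maximin → III (agree)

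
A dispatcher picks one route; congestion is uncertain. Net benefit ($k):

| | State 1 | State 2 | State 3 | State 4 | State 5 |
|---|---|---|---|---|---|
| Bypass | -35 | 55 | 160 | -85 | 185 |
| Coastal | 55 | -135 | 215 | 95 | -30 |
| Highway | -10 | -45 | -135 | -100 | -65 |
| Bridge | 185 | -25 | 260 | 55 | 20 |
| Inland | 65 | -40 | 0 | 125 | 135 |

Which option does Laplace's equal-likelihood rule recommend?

Bridge

Row averages: Bypass=56, Coastal=40, Highway=-71, Bridge=99, Inland=57
Highest average = 99 → Bridge.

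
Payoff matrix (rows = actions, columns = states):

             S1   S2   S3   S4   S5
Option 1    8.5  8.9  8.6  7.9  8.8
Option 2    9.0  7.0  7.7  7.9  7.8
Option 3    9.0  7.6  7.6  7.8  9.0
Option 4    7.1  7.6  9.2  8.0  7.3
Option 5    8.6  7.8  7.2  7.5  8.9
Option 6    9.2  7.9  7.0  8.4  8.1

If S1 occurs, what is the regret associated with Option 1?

Best payoff under S1 is 9.2.
Regret = 9.2 − 8.5 = 0.7.

0.7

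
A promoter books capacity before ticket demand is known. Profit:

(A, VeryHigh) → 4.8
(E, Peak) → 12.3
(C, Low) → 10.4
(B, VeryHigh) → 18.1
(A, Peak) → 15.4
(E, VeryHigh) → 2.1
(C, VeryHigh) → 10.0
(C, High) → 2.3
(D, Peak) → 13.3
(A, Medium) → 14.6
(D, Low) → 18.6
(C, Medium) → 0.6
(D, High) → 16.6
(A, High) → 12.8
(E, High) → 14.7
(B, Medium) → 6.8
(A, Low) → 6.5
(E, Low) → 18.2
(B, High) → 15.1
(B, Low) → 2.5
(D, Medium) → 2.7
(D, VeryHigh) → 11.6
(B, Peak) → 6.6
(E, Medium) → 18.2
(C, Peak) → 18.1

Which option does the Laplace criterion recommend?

Row averages: A=10.82, B=9.82, C=8.28, D=12.56, E=13.1
Highest average = 13.1 → E.

E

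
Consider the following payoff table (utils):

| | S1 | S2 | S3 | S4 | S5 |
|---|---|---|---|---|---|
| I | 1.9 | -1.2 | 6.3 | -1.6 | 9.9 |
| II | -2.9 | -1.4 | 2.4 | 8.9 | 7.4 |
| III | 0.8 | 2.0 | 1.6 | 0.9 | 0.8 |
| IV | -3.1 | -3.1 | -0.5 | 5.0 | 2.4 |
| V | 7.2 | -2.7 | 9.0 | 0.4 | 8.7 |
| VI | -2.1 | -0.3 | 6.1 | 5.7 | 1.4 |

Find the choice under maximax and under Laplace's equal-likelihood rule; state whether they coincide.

Row maxima: I=9.9, II=8.9, III=2.0, IV=5.0, V=9.0, VI=6.1
Best best-case = 9.9 → I.
Row averages: I=3.06, II=2.88, III=1.22, IV=0.14, V=4.52, VI=2.16
Highest average = 4.52 → V.

maximax → I; laplace → V (disagree)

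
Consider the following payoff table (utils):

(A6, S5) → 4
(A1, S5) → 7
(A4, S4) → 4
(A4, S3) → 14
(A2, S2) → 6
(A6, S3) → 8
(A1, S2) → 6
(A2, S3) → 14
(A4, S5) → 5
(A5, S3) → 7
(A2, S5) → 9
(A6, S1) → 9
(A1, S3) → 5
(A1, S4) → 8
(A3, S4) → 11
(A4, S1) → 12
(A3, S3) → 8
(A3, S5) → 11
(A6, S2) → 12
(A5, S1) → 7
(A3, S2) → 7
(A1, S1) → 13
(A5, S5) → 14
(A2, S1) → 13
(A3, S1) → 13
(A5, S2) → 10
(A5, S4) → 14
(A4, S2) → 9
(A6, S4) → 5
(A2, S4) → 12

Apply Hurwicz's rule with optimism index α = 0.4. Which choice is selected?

A1: 0.4·13 + 0.6·5 = 8.2
A2: 0.4·14 + 0.6·6 = 9.2
A3: 0.4·13 + 0.6·7 = 9.4
A4: 0.4·14 + 0.6·4 = 8
A5: 0.4·14 + 0.6·7 = 9.8
A6: 0.4·12 + 0.6·4 = 7.2
Highest Hurwicz score = 9.8 → A5.

A5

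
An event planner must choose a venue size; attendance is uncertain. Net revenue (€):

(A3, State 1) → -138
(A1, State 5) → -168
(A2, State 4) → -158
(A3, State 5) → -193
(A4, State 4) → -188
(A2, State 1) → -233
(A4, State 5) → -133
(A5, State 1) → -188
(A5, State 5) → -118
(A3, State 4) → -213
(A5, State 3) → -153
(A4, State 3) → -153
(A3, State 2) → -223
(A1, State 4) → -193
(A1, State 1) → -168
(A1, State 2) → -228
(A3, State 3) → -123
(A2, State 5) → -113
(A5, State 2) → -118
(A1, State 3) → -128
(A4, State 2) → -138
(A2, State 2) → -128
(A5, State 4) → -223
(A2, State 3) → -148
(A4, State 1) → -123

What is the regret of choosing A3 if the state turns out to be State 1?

15

Best payoff under State 1 is -123.
Regret = -123 − (-138) = 15.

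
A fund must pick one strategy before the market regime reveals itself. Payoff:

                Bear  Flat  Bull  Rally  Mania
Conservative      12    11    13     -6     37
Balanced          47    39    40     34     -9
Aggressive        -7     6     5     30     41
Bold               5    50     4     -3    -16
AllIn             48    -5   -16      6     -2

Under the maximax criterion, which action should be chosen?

Bold

Row maxima: Conservative=37, Balanced=47, Aggressive=41, Bold=50, AllIn=48
Best best-case = 50 → Bold.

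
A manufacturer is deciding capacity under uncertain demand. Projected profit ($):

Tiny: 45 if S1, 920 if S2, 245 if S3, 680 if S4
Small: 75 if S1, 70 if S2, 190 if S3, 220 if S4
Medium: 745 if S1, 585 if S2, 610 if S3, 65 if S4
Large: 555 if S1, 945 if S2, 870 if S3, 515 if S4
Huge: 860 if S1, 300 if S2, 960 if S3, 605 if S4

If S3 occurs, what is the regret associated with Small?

Best payoff under S3 is 960.
Regret = 960 − 190 = 770.

770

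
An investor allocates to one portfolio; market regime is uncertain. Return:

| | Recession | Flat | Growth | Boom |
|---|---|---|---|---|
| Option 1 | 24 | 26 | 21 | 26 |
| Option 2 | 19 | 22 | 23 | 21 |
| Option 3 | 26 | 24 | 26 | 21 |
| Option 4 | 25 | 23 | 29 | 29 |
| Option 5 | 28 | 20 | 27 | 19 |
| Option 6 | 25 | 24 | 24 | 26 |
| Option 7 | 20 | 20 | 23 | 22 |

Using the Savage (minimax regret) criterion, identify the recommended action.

Column bests: Recession=28, Flat=26, Growth=29, Boom=29.
Option 1 regrets: 4, 0, 8, 3 → max 8
Option 2 regrets: 9, 4, 6, 8 → max 9
Option 3 regrets: 2, 2, 3, 8 → max 8
Option 4 regrets: 3, 3, 0, 0 → max 3
Option 5 regrets: 0, 6, 2, 10 → max 10
Option 6 regrets: 3, 2, 5, 3 → max 5
Option 7 regrets: 8, 6, 6, 7 → max 8
Smallest max regret = 3 → Option 4.

Option 4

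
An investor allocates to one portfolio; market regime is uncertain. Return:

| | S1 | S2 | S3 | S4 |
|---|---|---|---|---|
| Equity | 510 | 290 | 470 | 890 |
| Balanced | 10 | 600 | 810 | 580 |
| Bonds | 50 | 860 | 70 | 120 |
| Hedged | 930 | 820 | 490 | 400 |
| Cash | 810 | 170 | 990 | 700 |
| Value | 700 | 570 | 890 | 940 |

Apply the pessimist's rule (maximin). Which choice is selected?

Row minima: Equity=290, Balanced=10, Bonds=50, Hedged=400, Cash=170, Value=570
Best worst-case = 570 → Value.

Value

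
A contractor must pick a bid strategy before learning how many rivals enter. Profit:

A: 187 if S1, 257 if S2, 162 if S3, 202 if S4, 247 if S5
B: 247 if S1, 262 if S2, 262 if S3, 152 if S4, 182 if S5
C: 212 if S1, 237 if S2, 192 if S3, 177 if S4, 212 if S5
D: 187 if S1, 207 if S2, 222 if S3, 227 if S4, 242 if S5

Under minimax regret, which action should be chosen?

D

Column bests: S1=247, S2=262, S3=262, S4=227, S5=247.
A regrets: 60, 5, 100, 25, 0 → max 100
B regrets: 0, 0, 0, 75, 65 → max 75
C regrets: 35, 25, 70, 50, 35 → max 70
D regrets: 60, 55, 40, 0, 5 → max 60
Smallest max regret = 60 → D.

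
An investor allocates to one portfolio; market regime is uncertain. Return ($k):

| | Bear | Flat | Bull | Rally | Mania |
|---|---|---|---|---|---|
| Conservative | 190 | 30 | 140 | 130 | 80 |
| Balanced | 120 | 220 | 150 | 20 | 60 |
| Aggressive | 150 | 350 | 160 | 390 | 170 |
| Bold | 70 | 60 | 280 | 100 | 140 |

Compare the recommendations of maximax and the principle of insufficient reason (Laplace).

Row maxima: Conservative=190, Balanced=220, Aggressive=390, Bold=280
Best best-case = 390 → Aggressive.
Row averages: Conservative=114, Balanced=114, Aggressive=244, Bold=130
Highest average = 244 → Aggressive.

maximax → Aggressive; laplace → Aggressive (agree)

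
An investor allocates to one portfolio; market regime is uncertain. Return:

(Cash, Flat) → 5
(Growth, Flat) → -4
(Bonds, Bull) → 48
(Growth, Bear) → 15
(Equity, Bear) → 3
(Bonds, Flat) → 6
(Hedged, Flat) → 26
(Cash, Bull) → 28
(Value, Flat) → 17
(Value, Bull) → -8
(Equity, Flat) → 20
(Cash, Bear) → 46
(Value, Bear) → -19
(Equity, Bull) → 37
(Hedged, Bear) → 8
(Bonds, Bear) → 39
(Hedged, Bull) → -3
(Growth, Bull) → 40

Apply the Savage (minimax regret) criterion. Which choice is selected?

Column bests: Bear=46, Flat=26, Bull=48.
Equity regrets: 43, 6, 11 → max 43
Bonds regrets: 7, 20, 0 → max 20
Value regrets: 65, 9, 56 → max 65
Growth regrets: 31, 30, 8 → max 31
Cash regrets: 0, 21, 20 → max 21
Hedged regrets: 38, 0, 51 → max 51
Smallest max regret = 20 → Bonds.

Bonds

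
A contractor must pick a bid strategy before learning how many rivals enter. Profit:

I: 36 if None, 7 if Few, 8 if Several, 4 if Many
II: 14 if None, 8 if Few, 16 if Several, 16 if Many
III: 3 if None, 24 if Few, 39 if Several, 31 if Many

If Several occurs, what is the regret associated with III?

Best payoff under Several is 39.
Regret = 39 − 39 = 0.

0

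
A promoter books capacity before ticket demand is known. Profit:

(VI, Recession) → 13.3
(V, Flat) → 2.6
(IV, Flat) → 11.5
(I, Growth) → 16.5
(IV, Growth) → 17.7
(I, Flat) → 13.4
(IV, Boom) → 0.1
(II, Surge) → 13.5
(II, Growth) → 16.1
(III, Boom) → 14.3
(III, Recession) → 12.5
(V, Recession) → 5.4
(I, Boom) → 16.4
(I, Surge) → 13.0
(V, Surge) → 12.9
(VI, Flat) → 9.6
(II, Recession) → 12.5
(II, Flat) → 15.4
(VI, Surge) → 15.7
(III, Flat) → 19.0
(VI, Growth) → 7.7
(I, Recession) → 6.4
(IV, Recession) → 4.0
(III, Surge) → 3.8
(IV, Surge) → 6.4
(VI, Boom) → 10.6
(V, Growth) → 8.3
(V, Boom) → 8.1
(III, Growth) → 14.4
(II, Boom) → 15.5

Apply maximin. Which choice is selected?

II

Row minima: I=6.4, II=12.5, III=3.8, IV=0.1, V=2.6, VI=7.7
Best worst-case = 12.5 → II.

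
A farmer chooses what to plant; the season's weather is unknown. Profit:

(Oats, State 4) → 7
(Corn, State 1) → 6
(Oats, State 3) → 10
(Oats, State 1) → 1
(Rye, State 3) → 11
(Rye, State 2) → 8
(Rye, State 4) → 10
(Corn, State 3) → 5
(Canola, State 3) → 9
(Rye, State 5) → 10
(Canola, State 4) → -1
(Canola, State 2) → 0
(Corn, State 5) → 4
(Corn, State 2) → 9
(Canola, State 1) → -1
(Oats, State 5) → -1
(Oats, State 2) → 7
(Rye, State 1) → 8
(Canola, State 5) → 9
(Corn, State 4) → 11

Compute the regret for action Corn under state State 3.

Best payoff under State 3 is 11.
Regret = 11 − 5 = 6.

6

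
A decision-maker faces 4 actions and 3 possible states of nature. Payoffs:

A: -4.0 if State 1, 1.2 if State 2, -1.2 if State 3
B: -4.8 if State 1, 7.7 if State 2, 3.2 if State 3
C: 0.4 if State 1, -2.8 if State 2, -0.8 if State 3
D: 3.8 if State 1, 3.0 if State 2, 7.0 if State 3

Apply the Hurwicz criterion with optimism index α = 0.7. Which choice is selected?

D

A: 0.7·1.2 + 0.3·(-4.0) = -0.36
B: 0.7·7.7 + 0.3·(-4.8) = 3.95
C: 0.7·0.4 + 0.3·(-2.8) = -0.56
D: 0.7·7.0 + 0.3·3.0 = 5.8
Highest Hurwicz score = 5.8 → D.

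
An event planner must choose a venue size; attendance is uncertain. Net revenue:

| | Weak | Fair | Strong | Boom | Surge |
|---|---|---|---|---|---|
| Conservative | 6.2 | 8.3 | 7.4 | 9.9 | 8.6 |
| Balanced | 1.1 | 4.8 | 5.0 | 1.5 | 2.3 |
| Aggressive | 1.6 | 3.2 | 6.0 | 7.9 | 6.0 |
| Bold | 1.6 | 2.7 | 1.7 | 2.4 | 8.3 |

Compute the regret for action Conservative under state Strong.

Best payoff under Strong is 7.4.
Regret = 7.4 − 7.4 = 0.0.

0.0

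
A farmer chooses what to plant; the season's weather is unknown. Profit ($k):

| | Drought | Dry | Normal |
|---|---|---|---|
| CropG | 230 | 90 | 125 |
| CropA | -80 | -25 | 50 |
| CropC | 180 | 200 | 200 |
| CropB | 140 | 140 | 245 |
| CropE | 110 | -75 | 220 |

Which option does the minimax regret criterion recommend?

CropC

Column bests: Drought=230, Dry=200, Normal=245.
CropG regrets: 0, 110, 120 → max 120
CropA regrets: 310, 225, 195 → max 310
CropC regrets: 50, 0, 45 → max 50
CropB regrets: 90, 60, 0 → max 90
CropE regrets: 120, 275, 25 → max 275
Smallest max regret = 50 → CropC.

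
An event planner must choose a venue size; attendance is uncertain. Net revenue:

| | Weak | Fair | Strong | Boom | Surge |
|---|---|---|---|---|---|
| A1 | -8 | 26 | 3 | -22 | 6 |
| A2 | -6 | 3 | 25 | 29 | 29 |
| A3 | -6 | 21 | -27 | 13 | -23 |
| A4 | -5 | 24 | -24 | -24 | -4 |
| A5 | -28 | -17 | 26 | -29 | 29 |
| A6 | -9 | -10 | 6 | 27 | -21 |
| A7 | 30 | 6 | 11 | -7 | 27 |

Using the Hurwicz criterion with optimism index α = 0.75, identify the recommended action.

A7

A1: 0.75·26 + 0.25·(-22) = 14
A2: 0.75·29 + 0.25·(-6) = 20.25
A3: 0.75·21 + 0.25·(-27) = 9
A4: 0.75·24 + 0.25·(-24) = 12
A5: 0.75·29 + 0.25·(-29) = 14.5
A6: 0.75·27 + 0.25·(-21) = 15
A7: 0.75·30 + 0.25·(-7) = 20.75
Highest Hurwicz score = 20.75 → A7.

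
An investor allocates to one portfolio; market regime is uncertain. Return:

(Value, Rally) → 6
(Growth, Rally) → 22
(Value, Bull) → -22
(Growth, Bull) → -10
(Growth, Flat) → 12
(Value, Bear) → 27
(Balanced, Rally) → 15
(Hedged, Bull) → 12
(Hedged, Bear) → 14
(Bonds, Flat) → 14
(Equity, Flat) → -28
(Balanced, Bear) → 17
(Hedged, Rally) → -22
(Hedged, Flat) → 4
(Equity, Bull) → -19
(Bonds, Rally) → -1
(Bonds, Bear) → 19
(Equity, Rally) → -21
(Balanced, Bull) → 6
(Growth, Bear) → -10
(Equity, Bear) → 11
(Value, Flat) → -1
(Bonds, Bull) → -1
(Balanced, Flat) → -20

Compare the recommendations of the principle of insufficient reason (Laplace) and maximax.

Row averages: Bonds=7.75, Balanced=4.5, Growth=3.5, Equity=-14.25, Value=2.5, Hedged=2
Highest average = 7.75 → Bonds.
Row maxima: Bonds=19, Balanced=17, Growth=22, Equity=11, Value=27, Hedged=14
Best best-case = 27 → Value.

laplace → Bonds; maximax → Value (disagree)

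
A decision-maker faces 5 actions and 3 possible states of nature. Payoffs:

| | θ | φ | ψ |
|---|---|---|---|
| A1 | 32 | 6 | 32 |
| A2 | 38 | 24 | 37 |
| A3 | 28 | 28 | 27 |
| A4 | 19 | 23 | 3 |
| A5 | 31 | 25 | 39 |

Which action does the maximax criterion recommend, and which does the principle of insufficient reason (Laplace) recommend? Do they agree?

maximax → A5; laplace → A2 (disagree)

Row maxima: A1=32, A2=38, A3=28, A4=23, A5=39
Best best-case = 39 → A5.
Row averages: A1=70/3, A2=33, A3=83/3, A4=15, A5=95/3
Highest average = 33 → A2.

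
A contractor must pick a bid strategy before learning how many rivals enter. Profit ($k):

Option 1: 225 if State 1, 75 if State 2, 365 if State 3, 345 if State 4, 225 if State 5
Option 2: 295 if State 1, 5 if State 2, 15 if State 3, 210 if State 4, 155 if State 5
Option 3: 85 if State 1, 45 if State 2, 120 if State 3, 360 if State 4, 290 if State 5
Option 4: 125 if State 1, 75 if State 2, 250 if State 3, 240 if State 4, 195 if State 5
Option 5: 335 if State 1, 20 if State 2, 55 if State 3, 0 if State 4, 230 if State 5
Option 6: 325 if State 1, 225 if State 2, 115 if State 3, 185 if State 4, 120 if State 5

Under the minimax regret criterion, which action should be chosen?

Column bests: State 1=335, State 2=225, State 3=365, State 4=360, State 5=290.
Option 1 regrets: 110, 150, 0, 15, 65 → max 150
Option 2 regrets: 40, 220, 350, 150, 135 → max 350
Option 3 regrets: 250, 180, 245, 0, 0 → max 250
Option 4 regrets: 210, 150, 115, 120, 95 → max 210
Option 5 regrets: 0, 205, 310, 360, 60 → max 360
Option 6 regrets: 10, 0, 250, 175, 170 → max 250
Smallest max regret = 150 → Option 1.

Option 1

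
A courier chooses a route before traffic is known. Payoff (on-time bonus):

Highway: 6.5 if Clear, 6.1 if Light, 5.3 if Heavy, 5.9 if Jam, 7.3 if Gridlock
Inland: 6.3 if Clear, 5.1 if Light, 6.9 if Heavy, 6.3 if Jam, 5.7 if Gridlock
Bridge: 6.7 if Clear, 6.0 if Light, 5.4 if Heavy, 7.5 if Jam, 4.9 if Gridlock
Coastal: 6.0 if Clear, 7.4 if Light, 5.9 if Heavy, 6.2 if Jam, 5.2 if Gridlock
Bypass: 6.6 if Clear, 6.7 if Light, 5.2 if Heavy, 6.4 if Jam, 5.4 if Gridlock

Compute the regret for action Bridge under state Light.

Best payoff under Light is 7.4.
Regret = 7.4 − 6.0 = 1.4.

1.4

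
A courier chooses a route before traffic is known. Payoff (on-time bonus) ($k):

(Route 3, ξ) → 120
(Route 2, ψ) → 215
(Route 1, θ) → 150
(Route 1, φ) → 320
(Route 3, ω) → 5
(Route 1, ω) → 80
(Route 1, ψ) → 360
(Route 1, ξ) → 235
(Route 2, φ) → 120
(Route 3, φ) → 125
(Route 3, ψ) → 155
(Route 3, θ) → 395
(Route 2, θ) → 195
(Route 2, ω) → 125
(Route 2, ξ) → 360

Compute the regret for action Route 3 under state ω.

Best payoff under ω is 125.
Regret = 125 − 5 = 120.

120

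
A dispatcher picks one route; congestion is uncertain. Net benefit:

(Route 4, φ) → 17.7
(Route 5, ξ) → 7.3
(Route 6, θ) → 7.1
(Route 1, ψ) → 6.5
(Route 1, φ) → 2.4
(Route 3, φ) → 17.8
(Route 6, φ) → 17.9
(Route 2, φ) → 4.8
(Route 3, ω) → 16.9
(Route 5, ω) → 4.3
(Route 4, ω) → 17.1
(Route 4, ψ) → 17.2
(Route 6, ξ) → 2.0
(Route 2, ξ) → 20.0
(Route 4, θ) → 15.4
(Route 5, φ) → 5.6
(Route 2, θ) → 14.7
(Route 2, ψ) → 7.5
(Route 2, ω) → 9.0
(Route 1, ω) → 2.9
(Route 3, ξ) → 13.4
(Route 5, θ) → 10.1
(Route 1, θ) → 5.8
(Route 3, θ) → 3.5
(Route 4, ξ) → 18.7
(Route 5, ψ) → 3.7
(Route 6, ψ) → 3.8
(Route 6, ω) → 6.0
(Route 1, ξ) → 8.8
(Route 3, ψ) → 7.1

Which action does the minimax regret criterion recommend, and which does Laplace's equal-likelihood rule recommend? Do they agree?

minimax regret → Route 4; laplace → Route 4 (agree)

Column bests: θ=15.4, φ=17.9, ψ=17.2, ω=17.1, ξ=20.0.
Route 1 regrets: 9.6, 15.5, 10.7, 14.2, 11.2 → max 15.5
Route 2 regrets: 0.7, 13.1, 9.7, 8.1, 0.0 → max 13.1
Route 3 regrets: 11.9, 0.1, 10.1, 0.2, 6.6 → max 11.9
Route 4 regrets: 0.0, 0.2, 0.0, 0.0, 1.3 → max 1.3
Route 5 regrets: 5.3, 12.3, 13.5, 12.8, 12.7 → max 13.5
Route 6 regrets: 8.3, 0.0, 13.4, 11.1, 18.0 → max 18.0
Smallest max regret = 1.3 → Route 4.
Row averages: Route 1=5.28, Route 2=11.2, Route 3=11.74, Route 4=17.22, Route 5=6.2, Route 6=7.36
Highest average = 17.22 → Route 4.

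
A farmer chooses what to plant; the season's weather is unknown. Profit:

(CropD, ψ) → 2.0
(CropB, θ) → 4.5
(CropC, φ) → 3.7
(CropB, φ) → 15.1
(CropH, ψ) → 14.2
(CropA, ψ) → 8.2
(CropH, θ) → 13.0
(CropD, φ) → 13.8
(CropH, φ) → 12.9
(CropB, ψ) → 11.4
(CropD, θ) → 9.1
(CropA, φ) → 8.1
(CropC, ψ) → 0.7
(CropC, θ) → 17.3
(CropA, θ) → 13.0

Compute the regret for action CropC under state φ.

11.4

Best payoff under φ is 15.1.
Regret = 15.1 − 3.7 = 11.4.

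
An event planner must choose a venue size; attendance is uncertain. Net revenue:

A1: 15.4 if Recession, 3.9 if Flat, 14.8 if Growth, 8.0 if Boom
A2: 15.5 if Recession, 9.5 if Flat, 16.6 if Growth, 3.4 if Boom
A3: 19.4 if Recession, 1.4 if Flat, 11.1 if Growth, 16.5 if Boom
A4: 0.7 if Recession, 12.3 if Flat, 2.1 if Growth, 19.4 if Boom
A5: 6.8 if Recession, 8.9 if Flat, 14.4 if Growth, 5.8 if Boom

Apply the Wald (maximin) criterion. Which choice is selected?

Row minima: A1=3.9, A2=3.4, A3=1.4, A4=0.7, A5=5.8
Best worst-case = 5.8 → A5.

A5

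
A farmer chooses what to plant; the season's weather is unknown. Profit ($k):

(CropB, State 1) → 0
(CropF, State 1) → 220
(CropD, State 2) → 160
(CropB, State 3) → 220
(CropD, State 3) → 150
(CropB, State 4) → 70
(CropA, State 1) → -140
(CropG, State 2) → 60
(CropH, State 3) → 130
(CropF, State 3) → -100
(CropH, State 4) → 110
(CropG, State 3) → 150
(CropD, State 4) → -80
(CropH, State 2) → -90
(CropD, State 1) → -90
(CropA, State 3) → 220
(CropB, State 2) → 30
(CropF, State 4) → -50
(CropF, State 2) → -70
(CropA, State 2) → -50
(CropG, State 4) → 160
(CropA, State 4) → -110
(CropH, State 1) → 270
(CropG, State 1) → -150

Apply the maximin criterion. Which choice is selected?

Row minima: CropA=-140, CropG=-150, CropF=-100, CropB=0, CropD=-90, CropH=-90
Best worst-case = 0 → CropB.

CropB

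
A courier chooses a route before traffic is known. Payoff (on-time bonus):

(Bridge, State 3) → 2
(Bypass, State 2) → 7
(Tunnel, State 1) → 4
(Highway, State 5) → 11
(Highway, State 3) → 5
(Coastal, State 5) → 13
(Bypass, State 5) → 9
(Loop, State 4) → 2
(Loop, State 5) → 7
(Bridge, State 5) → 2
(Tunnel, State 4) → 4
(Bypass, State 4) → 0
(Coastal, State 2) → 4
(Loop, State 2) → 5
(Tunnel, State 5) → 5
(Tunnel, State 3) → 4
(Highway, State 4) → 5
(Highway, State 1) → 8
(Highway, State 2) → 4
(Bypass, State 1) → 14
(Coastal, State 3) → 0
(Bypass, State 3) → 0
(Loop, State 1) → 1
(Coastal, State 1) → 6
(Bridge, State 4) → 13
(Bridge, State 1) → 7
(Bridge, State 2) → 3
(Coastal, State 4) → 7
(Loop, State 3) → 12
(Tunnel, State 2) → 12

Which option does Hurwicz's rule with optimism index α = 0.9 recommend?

Bypass

Bypass: 0.9·14 + 0.1·0 = 12.6
Highway: 0.9·11 + 0.1·4 = 10.3
Coastal: 0.9·13 + 0.1·0 = 11.7
Bridge: 0.9·13 + 0.1·2 = 11.9
Tunnel: 0.9·12 + 0.1·4 = 11.2
Loop: 0.9·12 + 0.1·1 = 10.9
Highest Hurwicz score = 12.6 → Bypass.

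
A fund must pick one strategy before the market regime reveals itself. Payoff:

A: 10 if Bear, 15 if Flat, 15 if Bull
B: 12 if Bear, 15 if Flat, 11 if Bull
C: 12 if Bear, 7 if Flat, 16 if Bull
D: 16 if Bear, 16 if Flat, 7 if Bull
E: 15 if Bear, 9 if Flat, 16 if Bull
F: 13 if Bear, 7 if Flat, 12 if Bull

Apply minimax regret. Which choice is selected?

B

Column bests: Bear=16, Flat=16, Bull=16.
A regrets: 6, 1, 1 → max 6
B regrets: 4, 1, 5 → max 5
C regrets: 4, 9, 0 → max 9
D regrets: 0, 0, 9 → max 9
E regrets: 1, 7, 0 → max 7
F regrets: 3, 9, 4 → max 9
Smallest max regret = 5 → B.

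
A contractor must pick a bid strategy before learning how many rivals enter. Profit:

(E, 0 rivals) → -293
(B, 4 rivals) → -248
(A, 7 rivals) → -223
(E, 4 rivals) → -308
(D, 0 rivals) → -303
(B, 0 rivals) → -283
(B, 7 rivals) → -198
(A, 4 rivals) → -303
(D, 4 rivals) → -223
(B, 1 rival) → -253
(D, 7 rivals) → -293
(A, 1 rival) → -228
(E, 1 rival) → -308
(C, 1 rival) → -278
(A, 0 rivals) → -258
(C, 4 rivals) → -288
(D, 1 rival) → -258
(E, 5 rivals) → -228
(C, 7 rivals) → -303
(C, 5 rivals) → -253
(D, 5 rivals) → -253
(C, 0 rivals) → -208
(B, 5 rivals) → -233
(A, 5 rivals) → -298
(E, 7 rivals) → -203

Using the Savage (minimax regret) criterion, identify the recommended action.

Column bests: 0 rivals=-208, 1 rival=-228, 4 rivals=-223, 5 rivals=-228, 7 rivals=-198.
A regrets: 50, 0, 80, 70, 25 → max 80
B regrets: 75, 25, 25, 5, 0 → max 75
C regrets: 0, 50, 65, 25, 105 → max 105
D regrets: 95, 30, 0, 25, 95 → max 95
E regrets: 85, 80, 85, 0, 5 → max 85
Smallest max regret = 75 → B.

B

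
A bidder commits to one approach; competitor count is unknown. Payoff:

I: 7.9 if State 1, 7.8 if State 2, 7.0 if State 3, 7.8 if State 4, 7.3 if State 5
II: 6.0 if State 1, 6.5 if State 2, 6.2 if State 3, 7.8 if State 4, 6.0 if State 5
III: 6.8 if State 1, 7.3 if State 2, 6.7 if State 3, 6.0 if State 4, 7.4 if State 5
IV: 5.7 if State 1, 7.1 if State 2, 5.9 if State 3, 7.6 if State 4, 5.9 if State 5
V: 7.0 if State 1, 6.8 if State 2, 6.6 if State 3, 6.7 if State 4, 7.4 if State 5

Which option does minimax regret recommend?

Column bests: State 1=7.9, State 2=7.8, State 3=7.0, State 4=7.8, State 5=7.4.
I regrets: 0.0, 0.0, 0.0, 0.0, 0.1 → max 0.1
II regrets: 1.9, 1.3, 0.8, 0.0, 1.4 → max 1.9
III regrets: 1.1, 0.5, 0.3, 1.8, 0.0 → max 1.8
IV regrets: 2.2, 0.7, 1.1, 0.2, 1.5 → max 2.2
V regrets: 0.9, 1.0, 0.4, 1.1, 0.0 → max 1.1
Smallest max regret = 0.1 → I.

I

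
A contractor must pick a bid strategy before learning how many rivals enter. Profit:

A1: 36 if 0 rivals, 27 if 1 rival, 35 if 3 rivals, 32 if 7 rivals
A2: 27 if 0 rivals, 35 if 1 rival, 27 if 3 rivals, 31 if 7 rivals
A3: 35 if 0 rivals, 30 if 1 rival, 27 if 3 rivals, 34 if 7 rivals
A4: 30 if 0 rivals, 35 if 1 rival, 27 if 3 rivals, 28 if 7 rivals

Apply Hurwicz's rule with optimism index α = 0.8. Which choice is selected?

A1

A1: 0.8·36 + 0.2·27 = 34.2
A2: 0.8·35 + 0.2·27 = 33.4
A3: 0.8·35 + 0.2·27 = 33.4
A4: 0.8·35 + 0.2·27 = 33.4
Highest Hurwicz score = 34.2 → A1.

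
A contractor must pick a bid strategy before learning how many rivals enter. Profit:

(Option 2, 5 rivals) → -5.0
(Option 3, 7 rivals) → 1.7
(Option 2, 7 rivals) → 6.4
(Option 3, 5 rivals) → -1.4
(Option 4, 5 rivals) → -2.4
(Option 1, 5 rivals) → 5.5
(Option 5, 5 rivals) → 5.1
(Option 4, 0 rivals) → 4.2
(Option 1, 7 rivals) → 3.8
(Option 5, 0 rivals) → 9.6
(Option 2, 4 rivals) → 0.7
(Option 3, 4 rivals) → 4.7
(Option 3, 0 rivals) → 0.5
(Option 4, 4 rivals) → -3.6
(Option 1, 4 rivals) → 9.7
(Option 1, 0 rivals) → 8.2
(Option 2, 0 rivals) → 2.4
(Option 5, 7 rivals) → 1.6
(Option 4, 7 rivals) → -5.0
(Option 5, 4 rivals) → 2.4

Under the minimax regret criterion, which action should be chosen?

Column bests: 0 rivals=9.6, 4 rivals=9.7, 5 rivals=5.5, 7 rivals=6.4.
Option 1 regrets: 1.4, 0.0, 0.0, 2.6 → max 2.6
Option 2 regrets: 7.2, 9.0, 10.5, 0.0 → max 10.5
Option 3 regrets: 9.1, 5.0, 6.9, 4.7 → max 9.1
Option 4 regrets: 5.4, 13.3, 7.9, 11.4 → max 13.3
Option 5 regrets: 0.0, 7.3, 0.4, 4.8 → max 7.3
Smallest max regret = 2.6 → Option 1.

Option 1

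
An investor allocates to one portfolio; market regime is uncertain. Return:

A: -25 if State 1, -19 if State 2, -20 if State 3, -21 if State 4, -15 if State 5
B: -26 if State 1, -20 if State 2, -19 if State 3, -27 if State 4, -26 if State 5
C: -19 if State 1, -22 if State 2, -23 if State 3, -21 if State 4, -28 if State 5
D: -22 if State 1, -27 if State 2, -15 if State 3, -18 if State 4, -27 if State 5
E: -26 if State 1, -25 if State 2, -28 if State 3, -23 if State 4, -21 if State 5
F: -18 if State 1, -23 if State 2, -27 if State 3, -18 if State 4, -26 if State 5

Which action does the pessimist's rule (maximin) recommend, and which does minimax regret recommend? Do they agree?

maximin → A; minimax regret → A (agree)

Row minima: A=-25, B=-27, C=-28, D=-27, E=-28, F=-27
Best worst-case = -25 → A.
Column bests: State 1=-18, State 2=-19, State 3=-15, State 4=-18, State 5=-15.
A regrets: 7, 0, 5, 3, 0 → max 7
B regrets: 8, 1, 4, 9, 11 → max 11
C regrets: 1, 3, 8, 3, 13 → max 13
D regrets: 4, 8, 0, 0, 12 → max 12
E regrets: 8, 6, 13, 5, 6 → max 13
F regrets: 0, 4, 12, 0, 11 → max 12
Smallest max regret = 7 → A.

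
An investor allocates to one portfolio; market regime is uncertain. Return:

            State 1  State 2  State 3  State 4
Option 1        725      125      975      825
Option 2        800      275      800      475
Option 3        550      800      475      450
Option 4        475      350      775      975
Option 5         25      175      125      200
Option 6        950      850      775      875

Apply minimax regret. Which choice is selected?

Option 6

Column bests: State 1=950, State 2=850, State 3=975, State 4=975.
Option 1 regrets: 225, 725, 0, 150 → max 725
Option 2 regrets: 150, 575, 175, 500 → max 575
Option 3 regrets: 400, 50, 500, 525 → max 525
Option 4 regrets: 475, 500, 200, 0 → max 500
Option 5 regrets: 925, 675, 850, 775 → max 925
Option 6 regrets: 0, 0, 200, 100 → max 200
Smallest max regret = 200 → Option 6.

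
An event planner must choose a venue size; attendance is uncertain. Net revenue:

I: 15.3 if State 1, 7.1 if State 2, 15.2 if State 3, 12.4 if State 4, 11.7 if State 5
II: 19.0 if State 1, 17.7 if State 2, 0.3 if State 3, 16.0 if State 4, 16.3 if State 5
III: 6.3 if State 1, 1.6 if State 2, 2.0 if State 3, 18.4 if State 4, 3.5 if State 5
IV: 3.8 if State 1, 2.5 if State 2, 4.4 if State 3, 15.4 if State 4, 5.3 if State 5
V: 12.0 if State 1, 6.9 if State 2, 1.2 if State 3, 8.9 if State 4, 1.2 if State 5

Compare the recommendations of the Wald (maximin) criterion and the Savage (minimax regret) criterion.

maximin → I; minimax regret → I (agree)

Row minima: I=7.1, II=0.3, III=1.6, IV=2.5, V=1.2
Best worst-case = 7.1 → I.
Column bests: State 1=19.0, State 2=17.7, State 3=15.2, State 4=18.4, State 5=16.3.
I regrets: 3.7, 10.6, 0.0, 6.0, 4.6 → max 10.6
II regrets: 0.0, 0.0, 14.9, 2.4, 0.0 → max 14.9
III regrets: 12.7, 16.1, 13.2, 0.0, 12.8 → max 16.1
IV regrets: 15.2, 15.2, 10.8, 3.0, 11.0 → max 15.2
V regrets: 7.0, 10.8, 14.0, 9.5, 15.1 → max 15.1
Smallest max regret = 10.6 → I.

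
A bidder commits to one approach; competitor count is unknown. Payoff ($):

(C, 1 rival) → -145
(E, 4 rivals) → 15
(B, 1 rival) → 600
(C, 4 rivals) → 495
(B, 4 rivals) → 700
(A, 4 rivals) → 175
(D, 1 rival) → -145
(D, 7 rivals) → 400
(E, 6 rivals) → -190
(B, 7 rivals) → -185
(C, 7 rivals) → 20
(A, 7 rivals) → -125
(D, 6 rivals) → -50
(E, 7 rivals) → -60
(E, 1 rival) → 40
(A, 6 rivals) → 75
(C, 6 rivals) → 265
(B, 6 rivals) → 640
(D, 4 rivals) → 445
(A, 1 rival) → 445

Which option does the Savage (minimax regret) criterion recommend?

A

Column bests: 1 rival=600, 4 rivals=700, 6 rivals=640, 7 rivals=400.
A regrets: 155, 525, 565, 525 → max 565
B regrets: 0, 0, 0, 585 → max 585
C regrets: 745, 205, 375, 380 → max 745
D regrets: 745, 255, 690, 0 → max 745
E regrets: 560, 685, 830, 460 → max 830
Smallest max regret = 565 → A.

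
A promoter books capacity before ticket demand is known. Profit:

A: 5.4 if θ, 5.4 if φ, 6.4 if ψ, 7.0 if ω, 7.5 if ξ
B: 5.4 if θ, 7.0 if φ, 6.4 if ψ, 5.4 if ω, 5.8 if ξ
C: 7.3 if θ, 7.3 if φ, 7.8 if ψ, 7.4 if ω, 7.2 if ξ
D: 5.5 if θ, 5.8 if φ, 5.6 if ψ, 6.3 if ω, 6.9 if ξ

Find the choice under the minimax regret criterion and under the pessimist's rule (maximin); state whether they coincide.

Column bests: θ=7.3, φ=7.3, ψ=7.8, ω=7.4, ξ=7.5.
A regrets: 1.9, 1.9, 1.4, 0.4, 0.0 → max 1.9
B regrets: 1.9, 0.3, 1.4, 2.0, 1.7 → max 2.0
C regrets: 0.0, 0.0, 0.0, 0.0, 0.3 → max 0.3
D regrets: 1.8, 1.5, 2.2, 1.1, 0.6 → max 2.2
Smallest max regret = 0.3 → C.
Row minima: A=5.4, B=5.4, C=7.2, D=5.5
Best worst-case = 7.2 → C.

minimax regret → C; maximin → C (agree)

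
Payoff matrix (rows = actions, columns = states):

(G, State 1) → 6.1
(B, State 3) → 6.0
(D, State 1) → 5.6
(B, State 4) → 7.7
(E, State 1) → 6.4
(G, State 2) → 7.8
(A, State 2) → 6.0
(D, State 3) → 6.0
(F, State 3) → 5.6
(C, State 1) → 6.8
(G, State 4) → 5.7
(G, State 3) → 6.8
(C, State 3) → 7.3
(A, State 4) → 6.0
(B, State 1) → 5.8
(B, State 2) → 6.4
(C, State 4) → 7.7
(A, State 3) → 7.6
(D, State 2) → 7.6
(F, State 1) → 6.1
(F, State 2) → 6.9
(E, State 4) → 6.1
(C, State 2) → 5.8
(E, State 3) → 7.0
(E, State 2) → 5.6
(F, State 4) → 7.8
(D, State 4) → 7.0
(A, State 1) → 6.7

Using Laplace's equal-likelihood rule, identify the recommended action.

Row averages: A=6.575, B=6.475, C=6.9, D=6.55, E=6.275, F=6.6, G=6.6
Highest average = 6.9 → C.

C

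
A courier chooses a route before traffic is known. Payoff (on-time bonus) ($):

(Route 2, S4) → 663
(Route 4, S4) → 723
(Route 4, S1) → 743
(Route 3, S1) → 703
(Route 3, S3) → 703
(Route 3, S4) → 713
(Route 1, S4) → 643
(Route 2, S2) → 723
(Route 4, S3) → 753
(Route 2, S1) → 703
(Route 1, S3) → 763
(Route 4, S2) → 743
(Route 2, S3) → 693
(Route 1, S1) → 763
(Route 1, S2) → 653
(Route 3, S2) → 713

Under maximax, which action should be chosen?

Route 1

Row maxima: Route 1=763, Route 2=723, Route 3=713, Route 4=753
Best best-case = 763 → Route 1.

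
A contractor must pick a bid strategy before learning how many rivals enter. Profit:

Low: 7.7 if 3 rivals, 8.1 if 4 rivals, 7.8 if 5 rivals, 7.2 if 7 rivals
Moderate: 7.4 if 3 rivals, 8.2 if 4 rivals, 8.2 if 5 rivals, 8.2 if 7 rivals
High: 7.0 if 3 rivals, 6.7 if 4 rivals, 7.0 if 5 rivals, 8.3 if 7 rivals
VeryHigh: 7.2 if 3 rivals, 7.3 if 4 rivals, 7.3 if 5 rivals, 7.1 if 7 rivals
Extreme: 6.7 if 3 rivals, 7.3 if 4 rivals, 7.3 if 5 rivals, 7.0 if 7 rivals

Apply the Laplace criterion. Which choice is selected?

Row averages: Low=7.7, Moderate=8, High=7.25, VeryHigh=7.225, Extreme=7.075
Highest average = 8 → Moderate.

Moderate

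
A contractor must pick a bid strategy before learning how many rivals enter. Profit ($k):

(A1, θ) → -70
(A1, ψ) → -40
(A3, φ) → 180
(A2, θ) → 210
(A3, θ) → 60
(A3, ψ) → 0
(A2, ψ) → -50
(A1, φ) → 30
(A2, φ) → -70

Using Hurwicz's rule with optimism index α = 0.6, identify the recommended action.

A1: 0.6·30 + 0.4·(-70) = -10
A2: 0.6·210 + 0.4·(-70) = 98
A3: 0.6·180 + 0.4·0 = 108
Highest Hurwicz score = 108 → A3.

A3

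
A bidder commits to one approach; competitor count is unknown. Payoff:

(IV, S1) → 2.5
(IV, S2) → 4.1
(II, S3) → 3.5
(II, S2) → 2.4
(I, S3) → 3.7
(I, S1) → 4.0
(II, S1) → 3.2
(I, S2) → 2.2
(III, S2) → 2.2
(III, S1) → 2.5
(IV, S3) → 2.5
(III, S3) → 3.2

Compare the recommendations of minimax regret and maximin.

minimax regret → IV; maximin → IV (agree)

Column bests: S1=4.0, S2=4.1, S3=3.7.
I regrets: 0.0, 1.9, 0.0 → max 1.9
II regrets: 0.8, 1.7, 0.2 → max 1.7
III regrets: 1.5, 1.9, 0.5 → max 1.9
IV regrets: 1.5, 0.0, 1.2 → max 1.5
Smallest max regret = 1.5 → IV.
Row minima: I=2.2, II=2.4, III=2.2, IV=2.5
Best worst-case = 2.5 → IV.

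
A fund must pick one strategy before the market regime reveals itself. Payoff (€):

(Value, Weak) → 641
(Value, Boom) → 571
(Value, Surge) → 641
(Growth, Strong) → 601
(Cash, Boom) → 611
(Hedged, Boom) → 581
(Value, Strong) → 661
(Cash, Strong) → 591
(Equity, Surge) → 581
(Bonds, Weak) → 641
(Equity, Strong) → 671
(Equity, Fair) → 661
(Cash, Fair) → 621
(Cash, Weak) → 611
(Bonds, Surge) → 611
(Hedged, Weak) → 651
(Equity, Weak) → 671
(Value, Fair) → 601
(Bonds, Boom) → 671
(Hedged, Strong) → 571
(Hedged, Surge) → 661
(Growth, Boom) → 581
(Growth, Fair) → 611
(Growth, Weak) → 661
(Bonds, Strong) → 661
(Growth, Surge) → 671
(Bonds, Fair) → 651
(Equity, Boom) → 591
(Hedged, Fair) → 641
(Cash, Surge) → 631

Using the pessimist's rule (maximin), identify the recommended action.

Bonds

Row minima: Hedged=571, Cash=591, Value=571, Bonds=611, Equity=581, Growth=581
Best worst-case = 611 → Bonds.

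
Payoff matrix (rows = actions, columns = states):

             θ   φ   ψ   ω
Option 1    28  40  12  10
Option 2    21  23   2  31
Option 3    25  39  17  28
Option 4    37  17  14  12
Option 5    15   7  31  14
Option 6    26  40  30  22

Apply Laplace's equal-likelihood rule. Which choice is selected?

Option 6

Row averages: Option 1=22.5, Option 2=19.25, Option 3=27.25, Option 4=20, Option 5=16.75, Option 6=29.5
Highest average = 29.5 → Option 6.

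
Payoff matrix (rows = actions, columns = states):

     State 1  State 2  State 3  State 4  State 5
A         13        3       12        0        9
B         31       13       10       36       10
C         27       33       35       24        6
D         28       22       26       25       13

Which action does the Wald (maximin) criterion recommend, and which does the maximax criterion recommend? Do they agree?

maximin → D; maximax → B (disagree)

Row minima: A=0, B=10, C=6, D=13
Best worst-case = 13 → D.
Row maxima: A=13, B=36, C=35, D=28
Best best-case = 36 → B.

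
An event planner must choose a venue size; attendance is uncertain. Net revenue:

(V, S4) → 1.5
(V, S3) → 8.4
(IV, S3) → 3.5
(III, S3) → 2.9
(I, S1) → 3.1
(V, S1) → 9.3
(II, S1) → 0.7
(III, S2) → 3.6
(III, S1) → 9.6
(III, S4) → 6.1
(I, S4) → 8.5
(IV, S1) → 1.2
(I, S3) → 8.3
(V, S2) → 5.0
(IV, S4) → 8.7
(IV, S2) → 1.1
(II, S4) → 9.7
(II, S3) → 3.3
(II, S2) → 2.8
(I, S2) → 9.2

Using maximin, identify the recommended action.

I

Row minima: I=3.1, II=0.7, III=2.9, IV=1.1, V=1.5
Best worst-case = 3.1 → I.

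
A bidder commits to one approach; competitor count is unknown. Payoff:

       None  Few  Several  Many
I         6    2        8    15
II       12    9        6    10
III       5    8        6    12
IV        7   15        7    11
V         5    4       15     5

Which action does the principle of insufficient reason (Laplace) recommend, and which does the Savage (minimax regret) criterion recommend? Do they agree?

Row averages: I=7.75, II=9.25, III=7.75, IV=10, V=7.25
Highest average = 10 → IV.
Column bests: None=12, Few=15, Several=15, Many=15.
I regrets: 6, 13, 7, 0 → max 13
II regrets: 0, 6, 9, 5 → max 9
III regrets: 7, 7, 9, 3 → max 9
IV regrets: 5, 0, 8, 4 → max 8
V regrets: 7, 11, 0, 10 → max 11
Smallest max regret = 8 → IV.

laplace → IV; minimax regret → IV (agree)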